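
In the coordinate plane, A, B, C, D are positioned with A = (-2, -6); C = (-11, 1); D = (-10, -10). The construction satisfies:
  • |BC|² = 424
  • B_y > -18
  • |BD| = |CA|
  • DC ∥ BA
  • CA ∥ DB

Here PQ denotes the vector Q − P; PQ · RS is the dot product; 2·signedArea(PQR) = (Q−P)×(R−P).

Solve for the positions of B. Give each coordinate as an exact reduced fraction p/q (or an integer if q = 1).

1. B_x = -1  [DC ∥ BA ∩ CA ∥ DB]
2. B_y = -17  [DC ∥ BA ∩ CA ∥ DB]
   → B = (-1, -17)

B = (-1, -17)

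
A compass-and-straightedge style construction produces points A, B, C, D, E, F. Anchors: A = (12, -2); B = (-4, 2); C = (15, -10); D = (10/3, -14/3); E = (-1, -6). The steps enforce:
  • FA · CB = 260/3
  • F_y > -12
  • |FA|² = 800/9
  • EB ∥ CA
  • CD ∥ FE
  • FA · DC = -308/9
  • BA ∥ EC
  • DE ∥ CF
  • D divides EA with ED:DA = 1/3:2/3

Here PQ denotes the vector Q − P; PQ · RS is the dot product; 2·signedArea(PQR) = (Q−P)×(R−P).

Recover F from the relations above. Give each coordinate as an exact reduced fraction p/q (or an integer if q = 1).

F = (32/3, -34/3)

1. F_x = 32/3  [CD ∥ FE ∩ DE ∥ CF]
2. F_y = -34/3  [CD ∥ FE ∩ DE ∥ CF]
   → F = (32/3, -34/3)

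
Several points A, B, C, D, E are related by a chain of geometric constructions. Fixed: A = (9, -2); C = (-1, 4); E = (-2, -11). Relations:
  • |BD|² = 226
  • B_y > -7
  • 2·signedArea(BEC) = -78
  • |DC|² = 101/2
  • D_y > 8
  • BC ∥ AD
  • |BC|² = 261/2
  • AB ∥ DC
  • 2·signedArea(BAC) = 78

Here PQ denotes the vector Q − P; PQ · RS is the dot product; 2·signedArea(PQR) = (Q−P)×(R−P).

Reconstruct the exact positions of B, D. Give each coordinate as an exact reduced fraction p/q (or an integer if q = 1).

B = (7/2, -13/2)
D = (9/2, 17/2)

1. B_x = 7/2  [2·signedArea(BAC) = 78 ∩ 2·signedArea(BEC) = -78]
2. B_y = -13/2  [2·signedArea(BAC) = 78 ∩ 2·signedArea(BEC) = -78]
   → B = (7/2, -13/2)
3. D_x = 9/2  [AB ∥ DC ∩ BC ∥ AD]
4. D_y = 17/2  [AB ∥ DC ∩ BC ∥ AD]
   → D = (9/2, 17/2)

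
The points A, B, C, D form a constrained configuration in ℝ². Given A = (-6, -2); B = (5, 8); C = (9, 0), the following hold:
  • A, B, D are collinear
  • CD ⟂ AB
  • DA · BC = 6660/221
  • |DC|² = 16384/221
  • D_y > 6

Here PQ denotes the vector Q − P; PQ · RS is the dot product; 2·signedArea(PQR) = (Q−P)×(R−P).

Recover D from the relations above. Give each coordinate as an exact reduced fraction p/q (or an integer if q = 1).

1. D_x = 709/221  [A, B, D are collinear ∩ CD ⟂ AB]
2. D_y = 1408/221  [A, B, D are collinear ∩ CD ⟂ AB]
   → D = (709/221, 1408/221)

D = (709/221, 1408/221)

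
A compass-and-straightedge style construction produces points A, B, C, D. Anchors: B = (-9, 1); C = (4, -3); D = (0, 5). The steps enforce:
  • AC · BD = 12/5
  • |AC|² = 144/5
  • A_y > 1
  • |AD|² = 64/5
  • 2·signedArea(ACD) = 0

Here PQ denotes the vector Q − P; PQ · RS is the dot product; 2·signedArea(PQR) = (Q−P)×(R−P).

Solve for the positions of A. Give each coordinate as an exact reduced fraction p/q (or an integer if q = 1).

A = (8/5, 9/5)

1. A_x = 8/5  [2·signedArea(ACD) = 0 ∩ AC · BD = 12/5]
2. A_y = 9/5  [2·signedArea(ACD) = 0 ∩ AC · BD = 12/5]
   → A = (8/5, 9/5)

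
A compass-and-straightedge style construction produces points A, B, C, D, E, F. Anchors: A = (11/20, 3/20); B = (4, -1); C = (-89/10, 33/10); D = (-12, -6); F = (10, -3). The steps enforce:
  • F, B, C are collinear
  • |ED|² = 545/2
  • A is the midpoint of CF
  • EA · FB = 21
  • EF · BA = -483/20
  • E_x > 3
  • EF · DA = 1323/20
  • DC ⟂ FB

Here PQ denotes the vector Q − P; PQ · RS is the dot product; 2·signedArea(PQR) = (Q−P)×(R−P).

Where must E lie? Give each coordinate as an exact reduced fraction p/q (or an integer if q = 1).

E = (37/10, -9/10)

1. E_x = 37/10  [EF · DA = 1323/20 ∩ EA · FB = 21]
2. E_y = -9/10  [EF · DA = 1323/20 ∩ EA · FB = 21]
   → E = (37/10, -9/10)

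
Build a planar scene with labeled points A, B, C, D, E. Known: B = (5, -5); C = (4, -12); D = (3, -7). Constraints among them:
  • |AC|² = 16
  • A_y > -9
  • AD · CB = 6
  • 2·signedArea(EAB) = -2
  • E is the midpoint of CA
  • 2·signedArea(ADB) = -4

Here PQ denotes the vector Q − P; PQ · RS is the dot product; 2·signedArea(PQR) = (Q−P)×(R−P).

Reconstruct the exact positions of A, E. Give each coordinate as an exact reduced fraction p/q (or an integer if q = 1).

1. A_x = 4  [AD · CB = 6 ∩ 2·signedArea(ADB) = -4]
2. A_y = -8  [AD · CB = 6 ∩ 2·signedArea(ADB) = -4]
   → A = (4, -8)
3. E_x = 4  [E is the midpoint of CA]
4. E_y = -10  [E is the midpoint of CA]
   → E = (4, -10)

A = (4, -8)
E = (4, -10)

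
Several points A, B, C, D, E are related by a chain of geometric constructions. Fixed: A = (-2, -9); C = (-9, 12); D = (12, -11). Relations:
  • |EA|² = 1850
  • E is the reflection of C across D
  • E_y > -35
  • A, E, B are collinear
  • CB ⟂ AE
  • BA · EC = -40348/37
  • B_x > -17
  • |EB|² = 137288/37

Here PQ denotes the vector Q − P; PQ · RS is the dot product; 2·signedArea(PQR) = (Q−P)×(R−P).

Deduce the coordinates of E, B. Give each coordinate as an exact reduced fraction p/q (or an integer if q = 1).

1. E_x = 33  [E is the reflection of C across D]
2. E_y = -34  [E is the reflection of C across D]
   → E = (33, -34)
3. B_x = -613/37  [A, E, B are collinear ∩ CB ⟂ AE]
4. B_y = 52/37  [A, E, B are collinear ∩ CB ⟂ AE]
   → B = (-613/37, 52/37)

B = (-613/37, 52/37)
E = (33, -34)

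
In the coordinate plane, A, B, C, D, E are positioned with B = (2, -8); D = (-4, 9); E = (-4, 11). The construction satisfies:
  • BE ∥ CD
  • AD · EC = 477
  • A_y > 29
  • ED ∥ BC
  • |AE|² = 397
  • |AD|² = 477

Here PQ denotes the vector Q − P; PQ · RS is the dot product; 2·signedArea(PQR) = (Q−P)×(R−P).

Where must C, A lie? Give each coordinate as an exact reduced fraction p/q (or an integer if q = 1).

1. C_x = 2  [BE ∥ CD ∩ ED ∥ BC]
2. C_y = -10  [BE ∥ CD ∩ ED ∥ BC]
   → C = (2, -10)
3. A_x = -10  [line -6·x + 21·y + -690 = 0 ∩ |AD|² = 477]
4. A_y = 30  [line -6·x + 21·y + -690 = 0 ∩ |AD|² = 477]
   → A = (-10, 30)

A = (-10, 30)
C = (2, -10)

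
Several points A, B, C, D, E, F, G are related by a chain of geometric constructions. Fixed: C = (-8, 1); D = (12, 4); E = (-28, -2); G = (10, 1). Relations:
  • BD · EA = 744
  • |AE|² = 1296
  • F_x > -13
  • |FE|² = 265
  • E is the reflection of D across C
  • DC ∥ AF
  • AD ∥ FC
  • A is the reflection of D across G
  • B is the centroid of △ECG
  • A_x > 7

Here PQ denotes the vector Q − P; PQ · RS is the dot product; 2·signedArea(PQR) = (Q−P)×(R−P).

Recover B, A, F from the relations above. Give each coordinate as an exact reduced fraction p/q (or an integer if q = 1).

A = (8, -2)
B = (-26/3, 0)
F = (-12, -5)

1. B_x = -26/3  [B is the centroid of △ECG]
2. B_y = 0  [B is the centroid of △ECG]
   → B = (-26/3, 0)
3. A_x = 8  [A is the reflection of D across G]
4. A_y = -2  [A is the reflection of D across G]
   → A = (8, -2)
5. F_x = -12  [AD ∥ FC ∩ DC ∥ AF]
6. F_y = -5  [AD ∥ FC ∩ DC ∥ AF]
   → F = (-12, -5)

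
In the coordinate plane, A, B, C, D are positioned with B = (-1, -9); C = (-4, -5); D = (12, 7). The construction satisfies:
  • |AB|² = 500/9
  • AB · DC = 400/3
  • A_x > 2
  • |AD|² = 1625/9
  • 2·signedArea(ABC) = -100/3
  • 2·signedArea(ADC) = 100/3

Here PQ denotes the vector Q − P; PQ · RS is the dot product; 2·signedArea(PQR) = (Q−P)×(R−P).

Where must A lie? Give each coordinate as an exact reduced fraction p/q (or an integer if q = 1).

A = (7/3, -7/3)

1. A_x = 7/3  [2·signedArea(ADC) = 100/3 ∩ 2·signedArea(ABC) = -100/3]
2. A_y = -7/3  [2·signedArea(ADC) = 100/3 ∩ 2·signedArea(ABC) = -100/3]
   → A = (7/3, -7/3)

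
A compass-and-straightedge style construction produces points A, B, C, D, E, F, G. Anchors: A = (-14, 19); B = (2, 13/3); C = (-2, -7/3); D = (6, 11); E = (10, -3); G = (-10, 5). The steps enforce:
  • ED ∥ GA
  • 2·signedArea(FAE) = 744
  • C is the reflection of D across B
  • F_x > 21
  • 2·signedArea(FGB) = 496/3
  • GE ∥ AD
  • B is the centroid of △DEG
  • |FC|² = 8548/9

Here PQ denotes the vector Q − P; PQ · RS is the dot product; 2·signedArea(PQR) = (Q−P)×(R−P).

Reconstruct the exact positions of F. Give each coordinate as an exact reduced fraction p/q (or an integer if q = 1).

1. F_x = 22  [2·signedArea(FAE) = 744 ∩ 2·signedArea(FGB) = 496/3]
2. F_y = 17  [2·signedArea(FAE) = 744 ∩ 2·signedArea(FGB) = 496/3]
   → F = (22, 17)

F = (22, 17)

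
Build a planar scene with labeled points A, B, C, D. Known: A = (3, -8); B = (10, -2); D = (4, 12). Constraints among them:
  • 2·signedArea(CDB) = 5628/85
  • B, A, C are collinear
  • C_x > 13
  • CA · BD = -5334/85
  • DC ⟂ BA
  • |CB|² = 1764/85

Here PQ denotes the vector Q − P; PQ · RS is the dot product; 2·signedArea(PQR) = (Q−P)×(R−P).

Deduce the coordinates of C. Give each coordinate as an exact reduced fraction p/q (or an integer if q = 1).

1. C_x = 1144/85  [B, A, C are collinear ∩ DC ⟂ BA]
2. C_y = 82/85  [B, A, C are collinear ∩ DC ⟂ BA]
   → C = (1144/85, 82/85)

C = (1144/85, 82/85)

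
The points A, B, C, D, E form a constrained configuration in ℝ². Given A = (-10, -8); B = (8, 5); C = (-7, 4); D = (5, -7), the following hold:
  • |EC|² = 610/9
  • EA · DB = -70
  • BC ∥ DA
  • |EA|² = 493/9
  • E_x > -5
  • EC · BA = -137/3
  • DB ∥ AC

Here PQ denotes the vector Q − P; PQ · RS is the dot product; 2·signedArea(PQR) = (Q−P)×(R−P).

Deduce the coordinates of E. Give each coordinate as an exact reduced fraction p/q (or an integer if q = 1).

E = (-4, -11/3)

1. E_x = -4  [EA · DB = -70 ∩ EC · BA = -137/3]
2. E_y = -11/3  [EA · DB = -70 ∩ EC · BA = -137/3]
   → E = (-4, -11/3)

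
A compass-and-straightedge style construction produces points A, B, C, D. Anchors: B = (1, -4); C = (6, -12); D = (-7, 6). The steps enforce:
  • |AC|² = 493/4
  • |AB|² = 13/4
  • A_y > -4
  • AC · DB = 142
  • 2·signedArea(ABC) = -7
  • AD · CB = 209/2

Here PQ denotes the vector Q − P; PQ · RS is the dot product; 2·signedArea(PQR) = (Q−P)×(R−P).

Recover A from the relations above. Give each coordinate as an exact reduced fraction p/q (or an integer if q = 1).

1. A_x = -1/2  [AC · DB = 142 ∩ 2·signedArea(ABC) = -7]
2. A_y = -3  [AC · DB = 142 ∩ 2·signedArea(ABC) = -7]
   → A = (-1/2, -3)

A = (-1/2, -3)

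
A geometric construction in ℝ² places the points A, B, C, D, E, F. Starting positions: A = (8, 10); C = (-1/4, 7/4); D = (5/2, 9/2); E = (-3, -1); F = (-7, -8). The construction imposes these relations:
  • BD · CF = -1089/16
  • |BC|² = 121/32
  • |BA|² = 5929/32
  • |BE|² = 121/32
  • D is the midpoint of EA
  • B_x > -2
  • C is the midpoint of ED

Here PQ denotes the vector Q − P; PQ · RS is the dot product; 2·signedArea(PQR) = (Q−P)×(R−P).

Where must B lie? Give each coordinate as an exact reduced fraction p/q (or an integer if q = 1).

1. B_x = -13/8  [line 27/4·x + 39/4·y + 117/16 = 0 ∩ |BE|² = 121/32]
2. B_y = 3/8  [line 27/4·x + 39/4·y + 117/16 = 0 ∩ |BE|² = 121/32]
   → B = (-13/8, 3/8)

B = (-13/8, 3/8)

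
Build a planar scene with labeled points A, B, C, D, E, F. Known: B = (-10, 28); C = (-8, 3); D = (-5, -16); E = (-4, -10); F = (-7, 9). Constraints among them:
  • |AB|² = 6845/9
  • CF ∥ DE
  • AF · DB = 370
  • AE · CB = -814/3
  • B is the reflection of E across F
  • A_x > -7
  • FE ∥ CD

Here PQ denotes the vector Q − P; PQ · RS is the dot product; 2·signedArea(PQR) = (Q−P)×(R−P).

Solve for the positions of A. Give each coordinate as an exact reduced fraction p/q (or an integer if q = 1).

1. A_x = -19/3  [AE · CB = -814/3 ∩ AF · DB = 370]
2. A_y = 2/3  [AE · CB = -814/3 ∩ AF · DB = 370]
   → A = (-19/3, 2/3)

A = (-19/3, 2/3)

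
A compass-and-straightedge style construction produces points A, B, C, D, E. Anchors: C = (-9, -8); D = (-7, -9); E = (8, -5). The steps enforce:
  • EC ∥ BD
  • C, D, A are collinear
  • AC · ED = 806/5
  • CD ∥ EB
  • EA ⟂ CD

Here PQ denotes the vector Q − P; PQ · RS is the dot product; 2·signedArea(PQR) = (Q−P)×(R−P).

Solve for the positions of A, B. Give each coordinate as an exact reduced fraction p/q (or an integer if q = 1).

1. A_x = 17/5  [C, D, A are collinear ∩ EA ⟂ CD]
2. A_y = -71/5  [C, D, A are collinear ∩ EA ⟂ CD]
   → A = (17/5, -71/5)
3. B_x = 10  [EC ∥ BD ∩ CD ∥ EB]
4. B_y = -6  [EC ∥ BD ∩ CD ∥ EB]
   → B = (10, -6)

A = (17/5, -71/5)
B = (10, -6)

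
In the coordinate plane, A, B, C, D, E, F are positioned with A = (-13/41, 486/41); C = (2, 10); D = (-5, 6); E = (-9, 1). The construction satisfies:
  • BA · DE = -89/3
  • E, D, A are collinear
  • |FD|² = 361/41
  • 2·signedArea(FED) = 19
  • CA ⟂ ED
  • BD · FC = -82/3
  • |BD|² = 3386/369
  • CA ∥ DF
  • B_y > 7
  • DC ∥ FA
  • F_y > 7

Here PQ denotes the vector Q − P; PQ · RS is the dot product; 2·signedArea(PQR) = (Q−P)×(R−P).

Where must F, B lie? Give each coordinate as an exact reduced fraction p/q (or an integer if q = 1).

1. F_x = -300/41  [DC ∥ FA ∩ CA ∥ DF]
2. F_y = 322/41  [DC ∥ FA ∩ CA ∥ DF]
   → F = (-300/41, 322/41)
3. B_x = -100/41  [BD · FC = -82/3 ∩ BA · DE = -89/3]
4. B_y = 937/123  [BD · FC = -82/3 ∩ BA · DE = -89/3]
   → B = (-100/41, 937/123)

B = (-100/41, 937/123)
F = (-300/41, 322/41)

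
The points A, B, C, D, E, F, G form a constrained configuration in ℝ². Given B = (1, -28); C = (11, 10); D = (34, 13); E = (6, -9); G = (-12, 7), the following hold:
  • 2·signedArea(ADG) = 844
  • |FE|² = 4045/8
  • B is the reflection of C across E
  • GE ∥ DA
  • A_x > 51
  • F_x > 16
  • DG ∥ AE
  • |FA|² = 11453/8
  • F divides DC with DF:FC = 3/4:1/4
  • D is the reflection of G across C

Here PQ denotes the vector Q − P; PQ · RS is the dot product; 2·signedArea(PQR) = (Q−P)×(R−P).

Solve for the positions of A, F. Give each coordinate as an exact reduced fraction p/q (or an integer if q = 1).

A = (52, -3)
F = (67/4, 43/4)

1. A_x = 52  [DG ∥ AE ∩ GE ∥ DA]
2. A_y = -3  [DG ∥ AE ∩ GE ∥ DA]
   → A = (52, -3)
3. F_x = 67/4  [F divides DC with DF:FC = 3/4:1/4]
4. F_y = 43/4  [F divides DC with DF:FC = 3/4:1/4]
   → F = (67/4, 43/4)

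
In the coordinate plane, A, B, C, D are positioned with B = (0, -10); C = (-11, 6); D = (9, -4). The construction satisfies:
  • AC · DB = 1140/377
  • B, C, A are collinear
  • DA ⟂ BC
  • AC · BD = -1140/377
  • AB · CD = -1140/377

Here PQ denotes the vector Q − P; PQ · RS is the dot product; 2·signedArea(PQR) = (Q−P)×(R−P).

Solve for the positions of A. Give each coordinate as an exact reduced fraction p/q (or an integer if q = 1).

1. A_x = 33/377  [B, C, A are collinear ∩ DA ⟂ BC]
2. A_y = -3818/377  [B, C, A are collinear ∩ DA ⟂ BC]
   → A = (33/377, -3818/377)

A = (33/377, -3818/377)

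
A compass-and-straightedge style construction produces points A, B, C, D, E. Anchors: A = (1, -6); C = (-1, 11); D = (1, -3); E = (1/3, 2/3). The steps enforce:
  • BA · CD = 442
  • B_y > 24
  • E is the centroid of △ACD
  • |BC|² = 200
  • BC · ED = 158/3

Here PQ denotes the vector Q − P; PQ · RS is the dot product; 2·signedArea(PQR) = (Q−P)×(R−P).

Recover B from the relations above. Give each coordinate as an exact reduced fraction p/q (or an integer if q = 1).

1. B_x = -3  [BC · ED = 158/3 ∩ BA · CD = 442]
2. B_y = 25  [BC · ED = 158/3 ∩ BA · CD = 442]
   → B = (-3, 25)

B = (-3, 25)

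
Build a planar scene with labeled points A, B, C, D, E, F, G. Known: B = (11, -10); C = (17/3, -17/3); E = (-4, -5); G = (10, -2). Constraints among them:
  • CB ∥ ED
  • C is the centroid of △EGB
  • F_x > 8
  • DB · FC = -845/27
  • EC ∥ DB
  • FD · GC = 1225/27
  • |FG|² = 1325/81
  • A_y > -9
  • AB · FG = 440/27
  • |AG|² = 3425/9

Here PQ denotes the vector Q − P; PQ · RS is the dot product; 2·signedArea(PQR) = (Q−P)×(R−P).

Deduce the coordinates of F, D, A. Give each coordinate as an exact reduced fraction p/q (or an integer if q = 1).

A = (-25/3, -26/3)
D = (4/3, -28/3)
F = (80/9, -53/9)

1. D_x = 4/3  [EC ∥ DB ∩ CB ∥ ED]
2. D_y = -28/3  [EC ∥ DB ∩ CB ∥ ED]
   → D = (4/3, -28/3)
3. F_x = 80/9  [FD · GC = 1225/27 ∩ DB · FC = -845/27]
4. F_y = -53/9  [FD · GC = 1225/27 ∩ DB · FC = -845/27]
   → F = (80/9, -53/9)
5. A_x = -25/3  [line -10/9·x + -35/9·y + -1160/27 = 0 ∩ |AG|² = 3425/9]
6. A_y = -26/3  [line -10/9·x + -35/9·y + -1160/27 = 0 ∩ |AG|² = 3425/9]
   → A = (-25/3, -26/3)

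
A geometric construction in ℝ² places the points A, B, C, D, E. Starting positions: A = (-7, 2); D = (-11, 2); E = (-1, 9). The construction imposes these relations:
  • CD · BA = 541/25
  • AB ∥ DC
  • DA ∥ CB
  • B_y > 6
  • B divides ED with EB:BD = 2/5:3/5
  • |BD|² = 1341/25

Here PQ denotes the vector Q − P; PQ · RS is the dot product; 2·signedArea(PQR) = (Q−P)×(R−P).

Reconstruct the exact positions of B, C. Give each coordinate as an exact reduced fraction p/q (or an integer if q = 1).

1. B_x = -5  [B divides ED with EB:BD = 2/5:3/5]
2. B_y = 31/5  [B divides ED with EB:BD = 2/5:3/5]
   → B = (-5, 31/5)
3. C_x = -9  [DA ∥ CB ∩ AB ∥ DC]
4. C_y = 31/5  [DA ∥ CB ∩ AB ∥ DC]
   → C = (-9, 31/5)

B = (-5, 31/5)
C = (-9, 31/5)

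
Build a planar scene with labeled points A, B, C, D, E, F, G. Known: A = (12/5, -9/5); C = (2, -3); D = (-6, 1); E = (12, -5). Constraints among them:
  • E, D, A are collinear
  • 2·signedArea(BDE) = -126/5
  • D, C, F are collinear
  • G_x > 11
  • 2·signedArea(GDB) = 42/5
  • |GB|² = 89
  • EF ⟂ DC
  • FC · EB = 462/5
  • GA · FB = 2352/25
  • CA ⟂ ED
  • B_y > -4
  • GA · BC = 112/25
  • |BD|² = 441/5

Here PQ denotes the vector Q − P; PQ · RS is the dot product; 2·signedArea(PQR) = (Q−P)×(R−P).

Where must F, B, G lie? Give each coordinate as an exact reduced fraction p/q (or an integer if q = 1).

1. F_x = 54/5  [D, C, F are collinear ∩ EF ⟂ DC]
2. F_y = -37/5  [D, C, F are collinear ∩ EF ⟂ DC]
   → F = (54/5, -37/5)
3. B_x = 12/5  [2·signedArea(BDE) = -126/5 ∩ FC · EB = 462/5]
4. B_y = -16/5  [2·signedArea(BDE) = -126/5 ∩ FC · EB = 462/5]
   → B = (12/5, -16/5)
5. G_x = 56/5  [2·signedArea(GDB) = 42/5 ∩ GA · BC = 112/25]
6. G_y = -33/5  [2·signedArea(GDB) = 42/5 ∩ GA · BC = 112/25]
   → G = (56/5, -33/5)

B = (12/5, -16/5)
F = (54/5, -37/5)
G = (56/5, -33/5)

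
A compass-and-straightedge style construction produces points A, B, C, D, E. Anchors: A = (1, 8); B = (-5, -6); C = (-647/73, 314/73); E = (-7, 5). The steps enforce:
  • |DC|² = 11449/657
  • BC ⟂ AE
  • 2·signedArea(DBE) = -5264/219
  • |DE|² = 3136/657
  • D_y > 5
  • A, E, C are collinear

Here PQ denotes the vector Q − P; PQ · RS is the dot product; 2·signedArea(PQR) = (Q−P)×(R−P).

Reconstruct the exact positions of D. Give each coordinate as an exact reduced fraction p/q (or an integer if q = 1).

1. D_x = -1085/219  [line -11·x + -2·y + -9409/219 = 0 ∩ |DC|² = 11449/657]
2. D_y = 421/73  [line -11·x + -2·y + -9409/219 = 0 ∩ |DC|² = 11449/657]
   → D = (-1085/219, 421/73)

D = (-1085/219, 421/73)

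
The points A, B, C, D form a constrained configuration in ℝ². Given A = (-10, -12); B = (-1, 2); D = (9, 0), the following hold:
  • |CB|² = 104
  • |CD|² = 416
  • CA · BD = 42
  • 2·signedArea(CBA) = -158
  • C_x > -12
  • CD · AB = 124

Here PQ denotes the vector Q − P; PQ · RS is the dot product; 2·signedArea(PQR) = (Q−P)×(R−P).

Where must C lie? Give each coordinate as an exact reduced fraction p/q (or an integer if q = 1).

1. C_x = -11  [CA · BD = 42 ∩ CD · AB = 124]
2. C_y = 4  [CA · BD = 42 ∩ CD · AB = 124]
   → C = (-11, 4)

C = (-11, 4)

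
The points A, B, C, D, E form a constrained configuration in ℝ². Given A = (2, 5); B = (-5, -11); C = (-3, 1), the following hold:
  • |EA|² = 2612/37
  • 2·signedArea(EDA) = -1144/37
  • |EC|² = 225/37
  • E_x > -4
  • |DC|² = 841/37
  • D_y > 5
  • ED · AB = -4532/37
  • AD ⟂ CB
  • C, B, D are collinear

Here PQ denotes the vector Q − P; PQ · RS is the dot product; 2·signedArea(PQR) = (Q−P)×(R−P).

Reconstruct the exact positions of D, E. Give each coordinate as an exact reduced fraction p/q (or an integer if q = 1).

1. D_x = -82/37  [C, B, D are collinear ∩ AD ⟂ CB]
2. D_y = 211/37  [C, B, D are collinear ∩ AD ⟂ CB]
   → D = (-82/37, 211/37)
3. E_x = -126/37  [2·signedArea(EDA) = -1144/37 ∩ ED · AB = -4532/37]
4. E_y = -53/37  [2·signedArea(EDA) = -1144/37 ∩ ED · AB = -4532/37]
   → E = (-126/37, -53/37)

D = (-82/37, 211/37)
E = (-126/37, -53/37)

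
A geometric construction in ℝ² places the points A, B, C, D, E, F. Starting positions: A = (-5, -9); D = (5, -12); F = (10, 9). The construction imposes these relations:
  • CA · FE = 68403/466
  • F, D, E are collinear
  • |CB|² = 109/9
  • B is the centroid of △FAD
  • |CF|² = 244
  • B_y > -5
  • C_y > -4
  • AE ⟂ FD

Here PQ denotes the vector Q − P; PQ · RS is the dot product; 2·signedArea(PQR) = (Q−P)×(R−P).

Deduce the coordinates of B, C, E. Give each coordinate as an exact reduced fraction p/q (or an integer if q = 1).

1. B_x = 10/3  [B is the centroid of △FAD]
2. B_y = -4  [B is the centroid of △FAD]
   → B = (10/3, -4)
3. E_x = 2395/466  [F, D, E are collinear ∩ AE ⟂ FD]
4. E_y = -5319/466  [F, D, E are collinear ∩ AE ⟂ FD]
   → E = (2395/466, -5319/466)
5. C_x = 0  [line 2265/466·x + 9513/466·y + 28539/466 = 0 ∩ |CF|² = 244]
6. C_y = -3  [line 2265/466·x + 9513/466·y + 28539/466 = 0 ∩ |CF|² = 244]
   → C = (0, -3)

B = (10/3, -4)
C = (0, -3)
E = (2395/466, -5319/466)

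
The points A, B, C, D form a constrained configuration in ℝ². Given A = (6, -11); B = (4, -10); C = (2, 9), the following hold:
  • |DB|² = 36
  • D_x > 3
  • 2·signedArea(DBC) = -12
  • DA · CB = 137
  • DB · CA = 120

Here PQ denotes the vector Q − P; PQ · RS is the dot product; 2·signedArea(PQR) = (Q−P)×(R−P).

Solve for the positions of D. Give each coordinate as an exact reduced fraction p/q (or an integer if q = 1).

1. D_x = 4  [2·signedArea(DBC) = -12 ∩ DB · CA = 120]
2. D_y = -4  [2·signedArea(DBC) = -12 ∩ DB · CA = 120]
   → D = (4, -4)

D = (4, -4)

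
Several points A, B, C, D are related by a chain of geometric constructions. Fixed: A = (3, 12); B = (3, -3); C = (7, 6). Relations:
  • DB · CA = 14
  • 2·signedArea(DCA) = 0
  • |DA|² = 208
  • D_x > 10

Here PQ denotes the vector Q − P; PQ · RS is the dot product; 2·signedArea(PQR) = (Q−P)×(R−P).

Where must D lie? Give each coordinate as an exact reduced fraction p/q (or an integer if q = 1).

D = (11, 0)

1. D_x = 11  [2·signedArea(DCA) = 0 ∩ DB · CA = 14]
2. D_y = 0  [2·signedArea(DCA) = 0 ∩ DB · CA = 14]
   → D = (11, 0)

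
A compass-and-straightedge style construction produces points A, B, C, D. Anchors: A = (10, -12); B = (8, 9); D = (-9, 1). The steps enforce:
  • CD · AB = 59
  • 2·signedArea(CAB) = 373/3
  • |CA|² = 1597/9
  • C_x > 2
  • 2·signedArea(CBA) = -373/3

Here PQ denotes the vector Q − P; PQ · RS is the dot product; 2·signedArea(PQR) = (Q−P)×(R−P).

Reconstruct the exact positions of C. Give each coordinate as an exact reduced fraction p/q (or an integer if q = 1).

C = (3, -2/3)

1. C_x = 3  [CD · AB = 59 ∩ 2·signedArea(CAB) = 373/3]
2. C_y = -2/3  [CD · AB = 59 ∩ 2·signedArea(CAB) = 373/3]
   → C = (3, -2/3)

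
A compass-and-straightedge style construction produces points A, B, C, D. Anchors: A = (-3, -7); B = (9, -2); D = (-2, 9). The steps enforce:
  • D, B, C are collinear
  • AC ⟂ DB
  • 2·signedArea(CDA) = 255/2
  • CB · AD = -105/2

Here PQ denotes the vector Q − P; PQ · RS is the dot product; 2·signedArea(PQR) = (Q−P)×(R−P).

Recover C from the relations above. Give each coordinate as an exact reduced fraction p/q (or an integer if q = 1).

1. C_x = 11/2  [D, B, C are collinear ∩ AC ⟂ DB]
2. C_y = 3/2  [D, B, C are collinear ∩ AC ⟂ DB]
   → C = (11/2, 3/2)

C = (11/2, 3/2)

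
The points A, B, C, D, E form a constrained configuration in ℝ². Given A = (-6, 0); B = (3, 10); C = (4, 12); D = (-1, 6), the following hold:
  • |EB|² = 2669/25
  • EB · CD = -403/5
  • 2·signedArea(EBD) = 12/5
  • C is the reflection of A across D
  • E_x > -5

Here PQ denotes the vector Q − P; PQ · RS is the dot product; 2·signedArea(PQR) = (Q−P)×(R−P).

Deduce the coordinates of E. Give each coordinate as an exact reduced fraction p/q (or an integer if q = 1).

1. E_x = -4  [2·signedArea(EBD) = 12/5 ∩ EB · CD = -403/5]
2. E_y = 12/5  [2·signedArea(EBD) = 12/5 ∩ EB · CD = -403/5]
   → E = (-4, 12/5)

E = (-4, 12/5)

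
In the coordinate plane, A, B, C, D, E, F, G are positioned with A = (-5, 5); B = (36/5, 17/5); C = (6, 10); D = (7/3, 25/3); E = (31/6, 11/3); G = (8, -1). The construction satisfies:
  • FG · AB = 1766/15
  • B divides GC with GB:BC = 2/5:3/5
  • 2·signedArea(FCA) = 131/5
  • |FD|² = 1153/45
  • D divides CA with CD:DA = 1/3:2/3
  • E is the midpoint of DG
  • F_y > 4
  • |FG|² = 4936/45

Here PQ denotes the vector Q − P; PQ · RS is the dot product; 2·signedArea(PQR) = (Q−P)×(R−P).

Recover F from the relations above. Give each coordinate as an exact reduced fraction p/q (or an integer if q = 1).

1. F_x = -14/15  [2·signedArea(FCA) = 131/5 ∩ FG · AB = 1766/15]
2. F_y = 67/15  [2·signedArea(FCA) = 131/5 ∩ FG · AB = 1766/15]
   → F = (-14/15, 67/15)

F = (-14/15, 67/15)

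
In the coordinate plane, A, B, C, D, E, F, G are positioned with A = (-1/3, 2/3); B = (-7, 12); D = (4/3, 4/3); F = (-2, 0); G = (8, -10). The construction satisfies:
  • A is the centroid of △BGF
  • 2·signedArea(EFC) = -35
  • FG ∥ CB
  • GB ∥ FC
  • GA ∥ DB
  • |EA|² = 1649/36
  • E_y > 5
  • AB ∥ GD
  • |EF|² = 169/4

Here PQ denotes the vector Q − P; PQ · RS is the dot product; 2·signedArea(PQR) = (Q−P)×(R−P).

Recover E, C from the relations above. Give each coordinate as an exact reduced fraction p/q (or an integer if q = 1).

1. C_x = -17  [FG ∥ CB ∩ GB ∥ FC]
2. C_y = 22  [FG ∥ CB ∩ GB ∥ FC]
   → C = (-17, 22)
3. E_x = -9/2  [line -22·x + -15·y + -9 = 0 ∩ |EF|² = 169/4]
4. E_y = 6  [line -22·x + -15·y + -9 = 0 ∩ |EF|² = 169/4]
   → E = (-9/2, 6)

C = (-17, 22)
E = (-9/2, 6)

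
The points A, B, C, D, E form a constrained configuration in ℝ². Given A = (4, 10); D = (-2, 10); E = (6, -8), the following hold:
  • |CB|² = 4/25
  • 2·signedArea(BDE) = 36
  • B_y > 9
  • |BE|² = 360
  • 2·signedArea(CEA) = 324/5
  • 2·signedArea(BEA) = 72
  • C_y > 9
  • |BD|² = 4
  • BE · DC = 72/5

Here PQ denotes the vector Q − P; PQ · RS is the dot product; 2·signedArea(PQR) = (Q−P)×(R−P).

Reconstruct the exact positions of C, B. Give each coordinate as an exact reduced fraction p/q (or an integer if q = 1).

1. B_x = 0  [2·signedArea(BDE) = 36 ∩ 2·signedArea(BEA) = 72]
2. B_y = 10  [2·signedArea(BDE) = 36 ∩ 2·signedArea(BEA) = 72]
   → B = (0, 10)
3. C_x = 2/5  [2·signedArea(CEA) = 324/5 ∩ BE · DC = 72/5]
4. C_y = 10  [2·signedArea(CEA) = 324/5 ∩ BE · DC = 72/5]
   → C = (2/5, 10)

B = (0, 10)
C = (2/5, 10)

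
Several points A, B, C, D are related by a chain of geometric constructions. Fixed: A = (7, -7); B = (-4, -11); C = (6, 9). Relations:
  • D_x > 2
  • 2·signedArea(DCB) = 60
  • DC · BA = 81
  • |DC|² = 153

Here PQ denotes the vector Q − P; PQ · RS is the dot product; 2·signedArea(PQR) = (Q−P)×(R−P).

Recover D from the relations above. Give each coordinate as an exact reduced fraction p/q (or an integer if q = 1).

D = (3, -3)

1. D_x = 3  [2·signedArea(DCB) = 60 ∩ DC · BA = 81]
2. D_y = -3  [2·signedArea(DCB) = 60 ∩ DC · BA = 81]
   → D = (3, -3)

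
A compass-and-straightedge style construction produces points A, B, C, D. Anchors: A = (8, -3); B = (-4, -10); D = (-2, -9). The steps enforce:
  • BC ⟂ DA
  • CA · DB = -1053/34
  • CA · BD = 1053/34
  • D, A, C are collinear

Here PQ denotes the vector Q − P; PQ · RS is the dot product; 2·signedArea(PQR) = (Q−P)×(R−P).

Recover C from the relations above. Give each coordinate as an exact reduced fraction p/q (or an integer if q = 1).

1. C_x = -133/34  [D, A, C are collinear ∩ BC ⟂ DA]
2. C_y = -345/34  [D, A, C are collinear ∩ BC ⟂ DA]
   → C = (-133/34, -345/34)

C = (-133/34, -345/34)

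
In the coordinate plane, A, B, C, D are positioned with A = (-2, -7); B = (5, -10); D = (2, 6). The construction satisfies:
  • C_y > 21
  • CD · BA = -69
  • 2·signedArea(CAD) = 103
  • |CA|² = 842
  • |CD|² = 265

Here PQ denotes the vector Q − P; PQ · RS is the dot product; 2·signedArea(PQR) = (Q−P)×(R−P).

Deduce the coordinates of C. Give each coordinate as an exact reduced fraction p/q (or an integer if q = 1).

1. C_x = -1  [2·signedArea(CAD) = 103 ∩ CD · BA = -69]
2. C_y = 22  [2·signedArea(CAD) = 103 ∩ CD · BA = -69]
   → C = (-1, 22)

C = (-1, 22)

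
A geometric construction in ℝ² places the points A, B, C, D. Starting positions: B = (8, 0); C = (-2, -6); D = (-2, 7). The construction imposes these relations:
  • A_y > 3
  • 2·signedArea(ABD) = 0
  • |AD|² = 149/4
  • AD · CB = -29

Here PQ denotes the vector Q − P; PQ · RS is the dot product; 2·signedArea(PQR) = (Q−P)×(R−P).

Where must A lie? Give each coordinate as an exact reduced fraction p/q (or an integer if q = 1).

A = (3, 7/2)

1. A_x = 3  [2·signedArea(ABD) = 0 ∩ AD · CB = -29]
2. A_y = 7/2  [2·signedArea(ABD) = 0 ∩ AD · CB = -29]
   → A = (3, 7/2)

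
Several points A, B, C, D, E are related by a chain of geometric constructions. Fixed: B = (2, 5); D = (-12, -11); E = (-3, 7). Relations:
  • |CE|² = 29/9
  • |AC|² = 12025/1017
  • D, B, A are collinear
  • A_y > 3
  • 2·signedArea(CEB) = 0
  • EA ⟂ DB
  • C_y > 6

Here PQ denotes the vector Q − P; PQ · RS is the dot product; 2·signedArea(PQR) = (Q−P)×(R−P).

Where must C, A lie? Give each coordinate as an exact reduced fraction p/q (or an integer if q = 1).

A = (93/113, 413/113)
C = (-4/3, 19/3)

1. A_x = 93/113  [D, B, A are collinear ∩ EA ⟂ DB]
2. A_y = 413/113  [D, B, A are collinear ∩ EA ⟂ DB]
   → A = (93/113, 413/113)
3. C_x = -4/3  [line 2·x + 5·y + -29 = 0 ∩ |AC|² = 12025/1017]
4. C_y = 19/3  [line 2·x + 5·y + -29 = 0 ∩ |AC|² = 12025/1017]
   → C = (-4/3, 19/3)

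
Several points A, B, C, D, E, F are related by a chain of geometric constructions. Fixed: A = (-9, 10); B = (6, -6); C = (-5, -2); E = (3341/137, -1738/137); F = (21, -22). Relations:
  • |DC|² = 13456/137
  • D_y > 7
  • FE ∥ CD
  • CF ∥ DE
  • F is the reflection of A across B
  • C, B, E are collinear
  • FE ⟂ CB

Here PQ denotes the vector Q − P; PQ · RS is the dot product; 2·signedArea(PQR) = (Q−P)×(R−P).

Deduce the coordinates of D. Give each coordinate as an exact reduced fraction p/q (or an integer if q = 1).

1. D_x = -221/137  [CF ∥ DE ∩ FE ∥ CD]
2. D_y = 1002/137  [CF ∥ DE ∩ FE ∥ CD]
   → D = (-221/137, 1002/137)

D = (-221/137, 1002/137)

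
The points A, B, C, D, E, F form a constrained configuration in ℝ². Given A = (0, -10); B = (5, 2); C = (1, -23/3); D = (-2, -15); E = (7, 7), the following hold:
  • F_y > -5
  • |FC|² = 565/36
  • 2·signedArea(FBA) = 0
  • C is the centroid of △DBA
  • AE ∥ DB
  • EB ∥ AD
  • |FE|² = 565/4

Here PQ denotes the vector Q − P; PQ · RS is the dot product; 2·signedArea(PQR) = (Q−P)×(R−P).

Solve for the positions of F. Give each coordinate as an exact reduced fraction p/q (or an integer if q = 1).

F = (5/2, -4)

1. F_x = 5/2  [line 12·x + -5·y + -50 = 0 ∩ |FC|² = 565/36]
2. F_y = -4  [line 12·x + -5·y + -50 = 0 ∩ |FC|² = 565/36]
   → F = (5/2, -4)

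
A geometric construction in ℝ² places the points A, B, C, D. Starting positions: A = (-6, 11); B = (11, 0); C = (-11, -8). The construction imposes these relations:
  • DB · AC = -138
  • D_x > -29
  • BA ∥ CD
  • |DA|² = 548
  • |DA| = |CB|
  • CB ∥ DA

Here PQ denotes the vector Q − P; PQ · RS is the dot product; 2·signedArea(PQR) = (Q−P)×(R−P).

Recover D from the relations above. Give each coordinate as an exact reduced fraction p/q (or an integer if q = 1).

D = (-28, 3)

1. D_x = -28  [CB ∥ DA ∩ BA ∥ CD]
2. D_y = 3  [CB ∥ DA ∩ BA ∥ CD]
   → D = (-28, 3)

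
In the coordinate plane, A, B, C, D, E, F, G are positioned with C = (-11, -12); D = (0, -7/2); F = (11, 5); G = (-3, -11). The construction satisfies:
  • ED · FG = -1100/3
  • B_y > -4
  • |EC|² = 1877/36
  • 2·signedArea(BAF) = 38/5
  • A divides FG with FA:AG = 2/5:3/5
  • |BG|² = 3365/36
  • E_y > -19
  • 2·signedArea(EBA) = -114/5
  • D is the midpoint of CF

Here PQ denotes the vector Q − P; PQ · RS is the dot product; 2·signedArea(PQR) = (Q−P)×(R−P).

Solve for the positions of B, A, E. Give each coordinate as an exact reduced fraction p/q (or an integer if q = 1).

A = (27/5, -7/5)
B = (8/3, -19/6)
E = (-26/3, -113/6)

1. A_x = 27/5  [A divides FG with FA:AG = 2/5:3/5]
2. A_y = -7/5  [A divides FG with FA:AG = 2/5:3/5]
   → A = (27/5, -7/5)
3. B_x = 8/3  [line -32/5·x + 28/5·y + 174/5 = 0 ∩ |BG|² = 3365/36]
4. B_y = -19/6  [line -32/5·x + 28/5·y + 174/5 = 0 ∩ |BG|² = 3365/36]
   → B = (8/3, -19/6)
5. E_x = -26/3  [2·signedArea(EBA) = -114/5 ∩ ED · FG = -1100/3]
6. E_y = -113/6  [2·signedArea(EBA) = -114/5 ∩ ED · FG = -1100/3]
   → E = (-26/3, -113/6)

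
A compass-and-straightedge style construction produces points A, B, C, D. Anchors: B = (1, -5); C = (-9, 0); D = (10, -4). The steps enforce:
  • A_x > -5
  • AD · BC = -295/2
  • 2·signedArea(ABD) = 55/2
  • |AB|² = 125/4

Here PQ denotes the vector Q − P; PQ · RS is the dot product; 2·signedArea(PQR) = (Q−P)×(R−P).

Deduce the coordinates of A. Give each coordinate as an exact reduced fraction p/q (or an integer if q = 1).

1. A_x = -4  [2·signedArea(ABD) = 55/2 ∩ AD · BC = -295/2]
2. A_y = -5/2  [2·signedArea(ABD) = 55/2 ∩ AD · BC = -295/2]
   → A = (-4, -5/2)

A = (-4, -5/2)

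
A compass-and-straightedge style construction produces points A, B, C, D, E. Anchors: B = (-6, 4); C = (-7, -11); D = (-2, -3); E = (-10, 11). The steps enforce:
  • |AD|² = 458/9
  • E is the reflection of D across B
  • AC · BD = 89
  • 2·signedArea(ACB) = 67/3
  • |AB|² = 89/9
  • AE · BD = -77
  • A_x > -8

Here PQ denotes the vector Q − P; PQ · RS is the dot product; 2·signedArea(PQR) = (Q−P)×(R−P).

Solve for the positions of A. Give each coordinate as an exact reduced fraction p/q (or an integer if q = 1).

A = (-23/3, 4/3)

1. A_x = -23/3  [AE · BD = -77 ∩ 2·signedArea(ACB) = 67/3]
2. A_y = 4/3  [AE · BD = -77 ∩ 2·signedArea(ACB) = 67/3]
   → A = (-23/3, 4/3)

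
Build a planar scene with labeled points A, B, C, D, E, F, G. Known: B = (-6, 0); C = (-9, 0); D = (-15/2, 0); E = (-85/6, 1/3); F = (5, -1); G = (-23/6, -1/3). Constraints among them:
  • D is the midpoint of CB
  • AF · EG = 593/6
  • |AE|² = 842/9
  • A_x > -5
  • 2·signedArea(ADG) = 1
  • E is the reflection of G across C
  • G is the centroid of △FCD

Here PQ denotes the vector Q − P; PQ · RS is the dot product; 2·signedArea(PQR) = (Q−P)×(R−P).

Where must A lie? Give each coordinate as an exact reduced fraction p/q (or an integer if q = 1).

1. A_x = -9/2  [AF · EG = 593/6 ∩ 2·signedArea(ADG) = 1]
2. A_y = 0  [AF · EG = 593/6 ∩ 2·signedArea(ADG) = 1]
   → A = (-9/2, 0)

A = (-9/2, 0)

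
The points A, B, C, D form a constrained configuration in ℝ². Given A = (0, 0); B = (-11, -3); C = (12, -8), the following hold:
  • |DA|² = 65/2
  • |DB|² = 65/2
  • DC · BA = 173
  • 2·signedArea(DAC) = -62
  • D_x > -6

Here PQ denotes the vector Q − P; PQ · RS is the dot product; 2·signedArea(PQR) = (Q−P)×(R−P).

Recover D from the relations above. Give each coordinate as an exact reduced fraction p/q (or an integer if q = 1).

D = (-11/2, -3/2)

1. D_x = -11/2  [DC · BA = 173 ∩ 2·signedArea(DAC) = -62]
2. D_y = -3/2  [DC · BA = 173 ∩ 2·signedArea(DAC) = -62]
   → D = (-11/2, -3/2)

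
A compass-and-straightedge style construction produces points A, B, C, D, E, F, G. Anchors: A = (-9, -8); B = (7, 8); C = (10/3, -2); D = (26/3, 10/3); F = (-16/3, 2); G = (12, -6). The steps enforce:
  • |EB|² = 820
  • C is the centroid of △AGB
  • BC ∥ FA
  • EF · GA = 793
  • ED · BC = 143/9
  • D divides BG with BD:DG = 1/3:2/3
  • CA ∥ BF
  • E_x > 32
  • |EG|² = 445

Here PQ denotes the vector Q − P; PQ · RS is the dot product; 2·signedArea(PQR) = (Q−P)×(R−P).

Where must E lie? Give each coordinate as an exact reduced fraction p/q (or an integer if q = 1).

E = (33, -4)

1. E_x = 33  [ED · BC = 143/9 ∩ EF · GA = 793]
2. E_y = -4  [ED · BC = 143/9 ∩ EF · GA = 793]
   → E = (33, -4)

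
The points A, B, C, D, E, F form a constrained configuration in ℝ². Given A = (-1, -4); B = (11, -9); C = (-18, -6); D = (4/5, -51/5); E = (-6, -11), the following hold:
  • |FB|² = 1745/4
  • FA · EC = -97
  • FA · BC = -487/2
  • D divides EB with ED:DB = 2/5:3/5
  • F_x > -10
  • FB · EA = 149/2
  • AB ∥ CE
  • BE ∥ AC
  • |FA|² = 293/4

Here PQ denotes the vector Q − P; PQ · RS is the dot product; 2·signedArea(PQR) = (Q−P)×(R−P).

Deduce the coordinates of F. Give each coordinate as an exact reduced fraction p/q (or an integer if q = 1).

F = (-19/2, -5)

1. F_x = -19/2  [FA · EC = -97 ∩ FA · BC = -487/2]
2. F_y = -5  [FA · EC = -97 ∩ FA · BC = -487/2]
   → F = (-19/2, -5)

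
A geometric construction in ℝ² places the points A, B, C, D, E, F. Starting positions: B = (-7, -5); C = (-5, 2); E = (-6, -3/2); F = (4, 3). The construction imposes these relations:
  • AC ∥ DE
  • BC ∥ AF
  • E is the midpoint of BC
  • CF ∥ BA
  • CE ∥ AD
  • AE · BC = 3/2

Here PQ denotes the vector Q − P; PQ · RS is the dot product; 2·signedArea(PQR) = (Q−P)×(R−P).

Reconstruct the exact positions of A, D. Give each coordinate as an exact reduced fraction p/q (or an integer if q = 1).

A = (2, -4)
D = (1, -15/2)

1. A_x = 2  [BC ∥ AF ∩ CF ∥ BA]
2. A_y = -4  [BC ∥ AF ∩ CF ∥ BA]
   → A = (2, -4)
3. D_x = 1  [AC ∥ DE ∩ CE ∥ AD]
4. D_y = -15/2  [AC ∥ DE ∩ CE ∥ AD]
   → D = (1, -15/2)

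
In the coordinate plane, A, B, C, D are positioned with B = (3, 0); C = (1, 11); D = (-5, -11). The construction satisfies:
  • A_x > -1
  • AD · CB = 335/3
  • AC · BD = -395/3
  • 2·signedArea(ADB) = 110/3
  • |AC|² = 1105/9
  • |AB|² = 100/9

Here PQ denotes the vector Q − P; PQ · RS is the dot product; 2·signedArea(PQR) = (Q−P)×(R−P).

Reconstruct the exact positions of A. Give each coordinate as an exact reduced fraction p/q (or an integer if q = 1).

1. A_x = -1/3  [AC · BD = -395/3 ∩ AD · CB = 335/3]
2. A_y = 0  [AC · BD = -395/3 ∩ AD · CB = 335/3]
   → A = (-1/3, 0)

A = (-1/3, 0)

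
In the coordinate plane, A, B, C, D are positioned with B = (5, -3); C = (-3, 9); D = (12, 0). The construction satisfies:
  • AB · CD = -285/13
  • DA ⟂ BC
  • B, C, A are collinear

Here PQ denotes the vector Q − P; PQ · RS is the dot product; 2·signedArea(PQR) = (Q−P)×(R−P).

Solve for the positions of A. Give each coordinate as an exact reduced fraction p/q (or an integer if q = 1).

1. A_x = 75/13  [B, C, A are collinear ∩ DA ⟂ BC]
2. A_y = -54/13  [B, C, A are collinear ∩ DA ⟂ BC]
   → A = (75/13, -54/13)

A = (75/13, -54/13)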